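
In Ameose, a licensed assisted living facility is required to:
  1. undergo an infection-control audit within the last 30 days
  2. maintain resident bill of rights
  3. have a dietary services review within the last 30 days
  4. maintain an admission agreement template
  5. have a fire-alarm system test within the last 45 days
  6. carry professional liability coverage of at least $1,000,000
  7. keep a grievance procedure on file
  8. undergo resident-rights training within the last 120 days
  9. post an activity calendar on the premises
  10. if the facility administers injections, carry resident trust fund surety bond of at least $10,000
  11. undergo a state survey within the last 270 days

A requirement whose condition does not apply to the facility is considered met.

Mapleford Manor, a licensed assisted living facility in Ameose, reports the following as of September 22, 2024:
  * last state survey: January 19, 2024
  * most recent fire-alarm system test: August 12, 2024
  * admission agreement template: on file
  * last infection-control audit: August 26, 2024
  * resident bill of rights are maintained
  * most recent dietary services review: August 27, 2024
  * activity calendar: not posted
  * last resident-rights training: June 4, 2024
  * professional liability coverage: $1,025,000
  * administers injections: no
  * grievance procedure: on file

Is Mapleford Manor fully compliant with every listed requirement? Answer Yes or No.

No

1. infection-control audit 27 days ago vs limit 30 → met
2. resident bill of rights present → met
3. dietary services review 26 days ago vs limit 30 → met
4. admission agreement template present → met
5. fire-alarm system test 41 days ago vs limit 45 → met
6. professional liability coverage $1,025,000 ≥ $1,000,000 → met
7. grievance procedure present → met
8. resident-rights training 110 days ago vs limit 120 → met
9. activity calendar absent → not met
10. condition 'administers injections' does not hold → requirement n/a → met
11. state survey 247 days ago vs limit 270 → met
Not met: 9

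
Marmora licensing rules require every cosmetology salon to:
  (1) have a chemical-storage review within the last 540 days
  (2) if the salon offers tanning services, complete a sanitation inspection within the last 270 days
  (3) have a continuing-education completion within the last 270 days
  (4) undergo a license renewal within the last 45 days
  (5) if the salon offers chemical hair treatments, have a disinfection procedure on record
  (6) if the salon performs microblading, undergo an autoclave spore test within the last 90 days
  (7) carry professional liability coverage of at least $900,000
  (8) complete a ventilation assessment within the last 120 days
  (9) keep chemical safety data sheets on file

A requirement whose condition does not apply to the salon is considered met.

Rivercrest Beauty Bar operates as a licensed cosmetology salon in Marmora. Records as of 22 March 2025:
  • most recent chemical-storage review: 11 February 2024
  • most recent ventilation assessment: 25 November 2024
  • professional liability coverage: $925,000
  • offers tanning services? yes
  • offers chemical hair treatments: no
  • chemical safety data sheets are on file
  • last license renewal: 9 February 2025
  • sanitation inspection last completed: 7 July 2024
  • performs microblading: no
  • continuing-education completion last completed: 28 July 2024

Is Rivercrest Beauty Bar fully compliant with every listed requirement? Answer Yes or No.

Yes

1. chemical-storage review 405 days ago vs limit 540 → met
2. condition 'offers tanning services' holds; sanitation inspection 258 days ago vs limit 270 → met
3. continuing-education completion 237 days ago vs limit 270 → met
4. license renewal 41 days ago vs limit 45 → met
5. condition 'offers chemical hair treatments' does not hold → requirement n/a → met
6. condition 'performs microblading' does not hold → requirement n/a → met
7. professional liability coverage $925,000 ≥ $900,000 → met
8. ventilation assessment 117 days ago vs limit 120 → met
9. chemical safety data sheets present → met
All met.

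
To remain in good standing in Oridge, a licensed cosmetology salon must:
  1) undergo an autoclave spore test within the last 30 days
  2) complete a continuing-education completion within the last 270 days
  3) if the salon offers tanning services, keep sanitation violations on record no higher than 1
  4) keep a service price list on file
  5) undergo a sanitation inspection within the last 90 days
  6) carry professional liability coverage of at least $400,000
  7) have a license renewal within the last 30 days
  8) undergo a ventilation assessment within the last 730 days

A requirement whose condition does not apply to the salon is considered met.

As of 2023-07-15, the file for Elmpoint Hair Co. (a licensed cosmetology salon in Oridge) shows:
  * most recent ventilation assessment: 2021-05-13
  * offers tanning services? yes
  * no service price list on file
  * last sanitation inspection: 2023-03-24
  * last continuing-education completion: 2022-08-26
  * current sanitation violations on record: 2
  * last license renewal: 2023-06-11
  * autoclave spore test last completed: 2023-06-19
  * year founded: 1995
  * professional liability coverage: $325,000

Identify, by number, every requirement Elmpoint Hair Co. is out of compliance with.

2, 3, 4, 5, 6, 7, 8

1. autoclave spore test 26 days ago vs limit 30 → met
2. continuing-education completion 323 days ago vs limit 270 → not met
3. condition 'offers tanning services' holds; sanitation violations on record 2 > 1 → not met
4. service price list absent → not met
5. sanitation inspection 113 days ago vs limit 90 → not met
6. professional liability coverage $325,000 < $400,000 → not met
7. license renewal 34 days ago vs limit 30 → not met
8. ventilation assessment 793 days ago vs limit 730 → not met
Not met: 2, 3, 4, 5, 6, 7, 8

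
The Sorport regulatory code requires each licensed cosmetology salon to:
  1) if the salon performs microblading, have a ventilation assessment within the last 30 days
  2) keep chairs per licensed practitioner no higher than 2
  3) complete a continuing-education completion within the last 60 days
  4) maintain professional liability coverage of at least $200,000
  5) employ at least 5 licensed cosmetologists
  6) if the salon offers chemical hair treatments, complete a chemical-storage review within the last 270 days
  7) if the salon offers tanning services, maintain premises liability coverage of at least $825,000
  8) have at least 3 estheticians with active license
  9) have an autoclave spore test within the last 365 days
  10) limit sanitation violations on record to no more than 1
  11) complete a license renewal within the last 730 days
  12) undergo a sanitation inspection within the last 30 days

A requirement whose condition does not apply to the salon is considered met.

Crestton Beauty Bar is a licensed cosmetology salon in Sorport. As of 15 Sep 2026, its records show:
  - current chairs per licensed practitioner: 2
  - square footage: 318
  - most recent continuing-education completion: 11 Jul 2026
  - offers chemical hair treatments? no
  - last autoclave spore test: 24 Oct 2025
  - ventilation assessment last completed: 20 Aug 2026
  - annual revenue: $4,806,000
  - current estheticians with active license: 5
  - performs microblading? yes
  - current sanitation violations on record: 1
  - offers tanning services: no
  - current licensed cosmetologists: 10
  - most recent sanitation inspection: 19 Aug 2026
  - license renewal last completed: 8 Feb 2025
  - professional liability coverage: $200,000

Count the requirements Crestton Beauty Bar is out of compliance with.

1. condition 'performs microblading' holds; ventilation assessment 26 days ago vs limit 30 → met
2. chairs per licensed practitioner 2 ≤ 2 → met
3. continuing-education completion 66 days ago vs limit 60 → not met
4. professional liability coverage $200,000 ≥ $200,000 → met
5. licensed cosmetologists 10 ≥ 5 → met
6. condition 'offers chemical hair treatments' does not hold → requirement n/a → met
7. condition 'offers tanning services' does not hold → requirement n/a → met
8. estheticians with active license 5 ≥ 3 → met
9. autoclave spore test 326 days ago vs limit 365 → met
10. sanitation violations on record 1 ≤ 1 → met
11. license renewal 584 days ago vs limit 730 → met
12. sanitation inspection 27 days ago vs limit 30 → met
Not met: 1 of 12

1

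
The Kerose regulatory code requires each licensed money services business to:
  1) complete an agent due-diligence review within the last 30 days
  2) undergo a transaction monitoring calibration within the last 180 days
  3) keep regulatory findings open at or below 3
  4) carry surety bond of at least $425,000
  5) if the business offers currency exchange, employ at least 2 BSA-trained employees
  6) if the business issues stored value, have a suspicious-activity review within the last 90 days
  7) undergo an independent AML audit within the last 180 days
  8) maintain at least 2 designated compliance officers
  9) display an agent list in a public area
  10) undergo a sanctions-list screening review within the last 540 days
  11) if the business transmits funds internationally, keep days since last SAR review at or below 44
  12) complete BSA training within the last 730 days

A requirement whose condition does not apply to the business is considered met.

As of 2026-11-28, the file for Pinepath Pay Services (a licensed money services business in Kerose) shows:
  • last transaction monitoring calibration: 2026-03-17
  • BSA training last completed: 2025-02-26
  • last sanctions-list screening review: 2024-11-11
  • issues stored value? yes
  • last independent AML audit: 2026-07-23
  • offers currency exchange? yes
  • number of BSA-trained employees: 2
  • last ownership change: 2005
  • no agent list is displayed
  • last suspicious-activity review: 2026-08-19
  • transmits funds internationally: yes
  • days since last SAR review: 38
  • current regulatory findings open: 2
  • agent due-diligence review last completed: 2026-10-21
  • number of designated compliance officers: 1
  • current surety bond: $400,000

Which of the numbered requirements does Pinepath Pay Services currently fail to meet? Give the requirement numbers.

1, 2, 4, 6, 8, 9, 10

1. agent due-diligence review 38 days ago vs limit 30 → not met
2. transaction monitoring calibration 256 days ago vs limit 180 → not met
3. regulatory findings open 2 ≤ 3 → met
4. surety bond $400,000 < $425,000 → not met
5. condition 'offers currency exchange' holds; BSA-trained employees 2 ≥ 2 → met
6. condition 'issues stored value' holds; suspicious-activity review 101 days ago vs limit 90 → not met
7. independent AML audit 128 days ago vs limit 180 → met
8. designated compliance officers 1 < 2 → not met
9. agent list absent → not met
10. sanctions-list screening review 747 days ago vs limit 540 → not met
11. condition 'transmits funds internationally' holds; days since last SAR review 38 ≤ 44 → met
12. BSA training 640 days ago vs limit 730 → met
Not met: 1, 2, 4, 6, 8, 9, 10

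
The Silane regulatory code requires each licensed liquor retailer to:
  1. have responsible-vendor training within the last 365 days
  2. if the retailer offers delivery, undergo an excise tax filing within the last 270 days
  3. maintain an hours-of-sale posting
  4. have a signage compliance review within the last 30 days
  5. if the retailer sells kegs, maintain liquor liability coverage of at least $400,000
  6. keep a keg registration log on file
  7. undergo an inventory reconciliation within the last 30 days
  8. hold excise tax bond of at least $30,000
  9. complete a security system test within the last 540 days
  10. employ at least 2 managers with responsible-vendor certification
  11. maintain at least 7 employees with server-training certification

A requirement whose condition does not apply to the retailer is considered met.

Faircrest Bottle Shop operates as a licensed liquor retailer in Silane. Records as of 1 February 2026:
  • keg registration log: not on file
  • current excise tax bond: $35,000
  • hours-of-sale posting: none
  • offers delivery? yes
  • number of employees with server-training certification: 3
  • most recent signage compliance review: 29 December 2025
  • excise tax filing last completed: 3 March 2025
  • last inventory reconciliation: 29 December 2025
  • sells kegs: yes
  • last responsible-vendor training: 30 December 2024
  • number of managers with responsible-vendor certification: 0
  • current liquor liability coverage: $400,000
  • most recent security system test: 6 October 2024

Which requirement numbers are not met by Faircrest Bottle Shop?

1, 2, 3, 4, 6, 7, 10, 11

1. responsible-vendor training 398 days ago vs limit 365 → not met
2. condition 'offers delivery' holds; excise tax filing 335 days ago vs limit 270 → not met
3. hours-of-sale posting absent → not met
4. signage compliance review 34 days ago vs limit 30 → not met
5. condition 'sells kegs' holds; liquor liability coverage $400,000 ≥ $400,000 → met
6. keg registration log absent → not met
7. inventory reconciliation 34 days ago vs limit 30 → not met
8. excise tax bond $35,000 ≥ $30,000 → met
9. security system test 483 days ago vs limit 540 → met
10. managers with responsible-vendor certification 0 < 2 → not met
11. employees with server-training certification 3 < 7 → not met
Not met: 1, 2, 3, 4, 6, 7, 10, 11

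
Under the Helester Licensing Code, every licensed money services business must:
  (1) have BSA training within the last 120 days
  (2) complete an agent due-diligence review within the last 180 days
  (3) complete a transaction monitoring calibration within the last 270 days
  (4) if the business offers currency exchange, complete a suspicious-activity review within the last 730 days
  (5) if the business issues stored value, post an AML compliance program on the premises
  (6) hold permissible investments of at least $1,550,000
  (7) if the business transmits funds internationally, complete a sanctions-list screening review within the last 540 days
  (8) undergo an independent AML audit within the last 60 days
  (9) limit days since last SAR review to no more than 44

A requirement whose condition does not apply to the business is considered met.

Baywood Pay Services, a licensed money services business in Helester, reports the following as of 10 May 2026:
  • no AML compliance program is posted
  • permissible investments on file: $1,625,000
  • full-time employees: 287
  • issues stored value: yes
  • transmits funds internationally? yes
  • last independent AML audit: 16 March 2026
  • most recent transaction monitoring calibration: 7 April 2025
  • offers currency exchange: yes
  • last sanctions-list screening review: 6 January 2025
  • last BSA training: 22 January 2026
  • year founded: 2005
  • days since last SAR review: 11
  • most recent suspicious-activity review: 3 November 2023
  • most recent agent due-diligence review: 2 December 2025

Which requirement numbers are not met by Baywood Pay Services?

3, 4, 5

1. BSA training 108 days ago vs limit 120 → met
2. agent due-diligence review 159 days ago vs limit 180 → met
3. transaction monitoring calibration 398 days ago vs limit 270 → not met
4. condition 'offers currency exchange' holds; suspicious-activity review 919 days ago vs limit 730 → not met
5. condition 'issues stored value' holds; AML compliance program absent → not met
6. permissible investments $1,625,000 ≥ $1,550,000 → met
7. condition 'transmits funds internationally' holds; sanctions-list screening review 489 days ago vs limit 540 → met
8. independent AML audit 55 days ago vs limit 60 → met
9. days since last SAR review 11 ≤ 44 → met
Not met: 3, 4, 5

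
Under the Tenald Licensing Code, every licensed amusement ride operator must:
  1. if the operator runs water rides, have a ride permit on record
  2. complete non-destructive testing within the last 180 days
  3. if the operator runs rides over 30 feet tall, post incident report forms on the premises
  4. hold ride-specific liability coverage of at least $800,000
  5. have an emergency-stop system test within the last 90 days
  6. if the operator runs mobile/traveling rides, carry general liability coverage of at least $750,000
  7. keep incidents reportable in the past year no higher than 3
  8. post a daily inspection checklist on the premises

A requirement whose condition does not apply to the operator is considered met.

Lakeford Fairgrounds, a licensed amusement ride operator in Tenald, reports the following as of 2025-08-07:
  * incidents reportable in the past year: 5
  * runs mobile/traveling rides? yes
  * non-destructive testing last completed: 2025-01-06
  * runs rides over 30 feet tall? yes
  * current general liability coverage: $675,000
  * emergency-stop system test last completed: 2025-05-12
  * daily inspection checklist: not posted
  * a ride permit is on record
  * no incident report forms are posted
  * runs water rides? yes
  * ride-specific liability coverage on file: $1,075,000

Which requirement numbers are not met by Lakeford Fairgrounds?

2, 3, 6, 7, 8

1. condition 'runs water rides' holds; ride permit present → met
2. non-destructive testing 213 days ago vs limit 180 → not met
3. condition 'runs rides over 30 feet tall' holds; incident report forms absent → not met
4. ride-specific liability coverage $1,075,000 ≥ $800,000 → met
5. emergency-stop system test 87 days ago vs limit 90 → met
6. condition 'runs mobile/traveling rides' holds; general liability coverage $675,000 < $750,000 → not met
7. incidents reportable in the past year 5 > 3 → not met
8. daily inspection checklist absent → not met
Not met: 2, 3, 6, 7, 8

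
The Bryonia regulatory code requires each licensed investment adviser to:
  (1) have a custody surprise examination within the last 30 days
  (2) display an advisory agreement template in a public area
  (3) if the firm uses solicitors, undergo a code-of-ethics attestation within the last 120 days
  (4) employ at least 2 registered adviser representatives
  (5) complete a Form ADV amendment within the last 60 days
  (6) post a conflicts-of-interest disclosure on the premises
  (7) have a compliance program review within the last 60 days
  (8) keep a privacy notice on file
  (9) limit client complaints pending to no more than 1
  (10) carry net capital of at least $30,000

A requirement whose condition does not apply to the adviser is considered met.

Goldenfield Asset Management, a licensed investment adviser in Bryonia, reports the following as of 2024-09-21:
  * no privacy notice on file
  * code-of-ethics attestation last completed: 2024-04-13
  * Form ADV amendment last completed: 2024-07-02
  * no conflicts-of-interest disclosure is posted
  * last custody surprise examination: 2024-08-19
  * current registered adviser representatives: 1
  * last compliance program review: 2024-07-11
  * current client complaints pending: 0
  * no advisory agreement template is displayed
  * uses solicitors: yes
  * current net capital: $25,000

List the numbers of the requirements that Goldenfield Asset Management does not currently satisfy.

1, 2, 3, 4, 5, 6, 7, 8, 10

1. custody surprise examination 33 days ago vs limit 30 → not met
2. advisory agreement template absent → not met
3. condition 'uses solicitors' holds; code-of-ethics attestation 161 days ago vs limit 120 → not met
4. registered adviser representatives 1 < 2 → not met
5. Form ADV amendment 81 days ago vs limit 60 → not met
6. conflicts-of-interest disclosure absent → not met
7. compliance program review 72 days ago vs limit 60 → not met
8. privacy notice absent → not met
9. client complaints pending 0 ≤ 1 → met
10. net capital $25,000 < $30,000 → not met
Not met: 1, 2, 3, 4, 5, 6, 7, 8, 10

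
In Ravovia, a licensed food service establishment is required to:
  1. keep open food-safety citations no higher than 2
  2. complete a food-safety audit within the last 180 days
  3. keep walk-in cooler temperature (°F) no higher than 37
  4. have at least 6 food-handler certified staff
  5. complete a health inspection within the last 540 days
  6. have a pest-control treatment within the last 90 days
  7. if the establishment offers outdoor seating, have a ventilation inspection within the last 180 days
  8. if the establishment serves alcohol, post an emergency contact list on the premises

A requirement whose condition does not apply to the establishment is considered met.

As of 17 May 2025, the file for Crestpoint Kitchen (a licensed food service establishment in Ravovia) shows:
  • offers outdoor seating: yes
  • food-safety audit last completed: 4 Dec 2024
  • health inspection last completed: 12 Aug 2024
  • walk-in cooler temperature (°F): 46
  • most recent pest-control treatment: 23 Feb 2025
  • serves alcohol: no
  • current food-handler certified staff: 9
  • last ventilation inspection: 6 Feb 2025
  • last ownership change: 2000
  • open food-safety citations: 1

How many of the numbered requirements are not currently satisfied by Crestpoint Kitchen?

1

1. open food-safety citations 1 ≤ 2 → met
2. food-safety audit 164 days ago vs limit 180 → met
3. walk-in cooler temperature (°F) 46 > 37 → not met
4. food-handler certified staff 9 ≥ 6 → met
5. health inspection 278 days ago vs limit 540 → met
6. pest-control treatment 83 days ago vs limit 90 → met
7. condition 'offers outdoor seating' holds; ventilation inspection 100 days ago vs limit 180 → met
8. condition 'serves alcohol' does not hold → requirement n/a → met
Not met: 1 of 8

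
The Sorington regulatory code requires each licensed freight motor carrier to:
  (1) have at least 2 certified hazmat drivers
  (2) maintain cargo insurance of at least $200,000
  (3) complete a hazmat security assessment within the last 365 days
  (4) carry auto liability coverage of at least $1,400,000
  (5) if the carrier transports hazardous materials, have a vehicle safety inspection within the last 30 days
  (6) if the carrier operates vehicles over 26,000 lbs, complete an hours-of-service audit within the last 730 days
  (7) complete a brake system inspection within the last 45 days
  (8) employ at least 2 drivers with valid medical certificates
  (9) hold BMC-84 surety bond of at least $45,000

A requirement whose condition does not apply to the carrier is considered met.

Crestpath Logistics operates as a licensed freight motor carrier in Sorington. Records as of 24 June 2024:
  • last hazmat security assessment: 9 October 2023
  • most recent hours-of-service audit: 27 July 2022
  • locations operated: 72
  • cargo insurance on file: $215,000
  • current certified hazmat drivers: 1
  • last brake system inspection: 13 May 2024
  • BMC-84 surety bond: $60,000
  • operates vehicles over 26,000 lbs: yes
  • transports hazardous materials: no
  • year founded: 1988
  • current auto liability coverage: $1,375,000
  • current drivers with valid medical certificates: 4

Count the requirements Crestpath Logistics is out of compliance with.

2

1. certified hazmat drivers 1 < 2 → not met
2. cargo insurance $215,000 ≥ $200,000 → met
3. hazmat security assessment 259 days ago vs limit 365 → met
4. auto liability coverage $1,375,000 < $1,400,000 → not met
5. condition 'transports hazardous materials' does not hold → requirement n/a → met
6. condition 'operates vehicles over 26,000 lbs' holds; hours-of-service audit 698 days ago vs limit 730 → met
7. brake system inspection 42 days ago vs limit 45 → met
8. drivers with valid medical certificates 4 ≥ 2 → met
9. BMC-84 surety bond $60,000 ≥ $45,000 → met
Not met: 2 of 9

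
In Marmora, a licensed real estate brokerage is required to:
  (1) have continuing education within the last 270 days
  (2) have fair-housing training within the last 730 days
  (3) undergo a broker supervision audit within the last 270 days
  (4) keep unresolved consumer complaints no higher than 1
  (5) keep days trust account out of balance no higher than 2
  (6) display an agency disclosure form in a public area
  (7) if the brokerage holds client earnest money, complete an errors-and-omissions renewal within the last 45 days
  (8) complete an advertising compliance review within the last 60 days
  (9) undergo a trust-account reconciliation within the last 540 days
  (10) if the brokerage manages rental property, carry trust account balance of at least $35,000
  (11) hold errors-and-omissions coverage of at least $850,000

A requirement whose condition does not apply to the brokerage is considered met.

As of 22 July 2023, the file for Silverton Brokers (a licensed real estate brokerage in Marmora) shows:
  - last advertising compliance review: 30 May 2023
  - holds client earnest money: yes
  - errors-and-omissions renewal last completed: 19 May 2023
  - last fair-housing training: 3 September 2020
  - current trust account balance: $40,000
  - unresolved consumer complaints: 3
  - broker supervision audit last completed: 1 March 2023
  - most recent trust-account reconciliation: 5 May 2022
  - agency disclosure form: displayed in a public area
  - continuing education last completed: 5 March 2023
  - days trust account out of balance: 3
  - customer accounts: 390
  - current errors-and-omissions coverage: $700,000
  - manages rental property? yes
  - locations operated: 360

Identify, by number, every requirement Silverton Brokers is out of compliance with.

1. continuing education 139 days ago vs limit 270 → met
2. fair-housing training 1052 days ago vs limit 730 → not met
3. broker supervision audit 143 days ago vs limit 270 → met
4. unresolved consumer complaints 3 > 1 → not met
5. days trust account out of balance 3 > 2 → not met
6. agency disclosure form present → met
7. condition 'holds client earnest money' holds; errors-and-omissions renewal 64 days ago vs limit 45 → not met
8. advertising compliance review 53 days ago vs limit 60 → met
9. trust-account reconciliation 443 days ago vs limit 540 → met
10. condition 'manages rental property' holds; trust account balance $40,000 ≥ $35,000 → met
11. errors-and-omissions coverage $700,000 < $850,000 → not met
Not met: 2, 4, 5, 7, 11

2, 4, 5, 7, 11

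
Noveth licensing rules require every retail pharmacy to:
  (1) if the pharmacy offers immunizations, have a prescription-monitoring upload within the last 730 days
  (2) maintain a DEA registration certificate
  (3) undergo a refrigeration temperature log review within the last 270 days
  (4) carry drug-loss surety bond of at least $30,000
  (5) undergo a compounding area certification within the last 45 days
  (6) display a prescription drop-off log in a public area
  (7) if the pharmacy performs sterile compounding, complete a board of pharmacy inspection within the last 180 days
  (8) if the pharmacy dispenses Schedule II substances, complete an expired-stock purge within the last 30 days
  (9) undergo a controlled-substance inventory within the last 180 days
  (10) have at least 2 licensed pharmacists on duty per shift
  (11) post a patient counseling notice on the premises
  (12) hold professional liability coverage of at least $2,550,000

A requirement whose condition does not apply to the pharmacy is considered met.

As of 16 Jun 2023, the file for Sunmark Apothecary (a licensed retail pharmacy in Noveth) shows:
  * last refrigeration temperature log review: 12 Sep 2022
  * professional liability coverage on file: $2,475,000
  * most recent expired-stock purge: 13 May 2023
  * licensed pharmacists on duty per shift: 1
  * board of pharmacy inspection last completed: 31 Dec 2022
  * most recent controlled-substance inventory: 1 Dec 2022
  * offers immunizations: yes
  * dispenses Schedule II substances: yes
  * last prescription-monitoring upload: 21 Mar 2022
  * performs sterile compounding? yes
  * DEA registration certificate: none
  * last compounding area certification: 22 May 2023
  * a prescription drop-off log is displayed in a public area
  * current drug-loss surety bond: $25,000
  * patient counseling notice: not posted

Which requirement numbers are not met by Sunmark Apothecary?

2, 3, 4, 8, 9, 10, 11, 12

1. condition 'offers immunizations' holds; prescription-monitoring upload 452 days ago vs limit 730 → met
2. DEA registration certificate absent → not met
3. refrigeration temperature log review 277 days ago vs limit 270 → not met
4. drug-loss surety bond $25,000 < $30,000 → not met
5. compounding area certification 25 days ago vs limit 45 → met
6. prescription drop-off log present → met
7. condition 'performs sterile compounding' holds; board of pharmacy inspection 167 days ago vs limit 180 → met
8. condition 'dispenses Schedule II substances' holds; expired-stock purge 34 days ago vs limit 30 → not met
9. controlled-substance inventory 197 days ago vs limit 180 → not met
10. licensed pharmacists on duty per shift 1 < 2 → not met
11. patient counseling notice absent → not met
12. professional liability coverage $2,475,000 < $2,550,000 → not met
Not met: 2, 3, 4, 8, 9, 10, 11, 12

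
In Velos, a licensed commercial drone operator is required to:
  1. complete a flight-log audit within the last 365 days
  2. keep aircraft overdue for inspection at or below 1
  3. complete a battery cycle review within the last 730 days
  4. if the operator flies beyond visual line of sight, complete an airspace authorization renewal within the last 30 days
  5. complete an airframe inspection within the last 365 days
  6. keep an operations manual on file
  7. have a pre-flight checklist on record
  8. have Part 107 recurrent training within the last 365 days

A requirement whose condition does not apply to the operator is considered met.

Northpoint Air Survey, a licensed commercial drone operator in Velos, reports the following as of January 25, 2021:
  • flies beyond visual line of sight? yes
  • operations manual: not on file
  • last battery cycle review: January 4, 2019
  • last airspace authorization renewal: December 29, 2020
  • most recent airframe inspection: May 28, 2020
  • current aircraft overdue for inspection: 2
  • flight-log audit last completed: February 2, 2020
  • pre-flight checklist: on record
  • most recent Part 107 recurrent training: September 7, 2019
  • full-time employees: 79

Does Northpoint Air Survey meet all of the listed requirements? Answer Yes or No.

No

1. flight-log audit 358 days ago vs limit 365 → met
2. aircraft overdue for inspection 2 > 1 → not met
3. battery cycle review 752 days ago vs limit 730 → not met
4. condition 'flies beyond visual line of sight' holds; airspace authorization renewal 27 days ago vs limit 30 → met
5. airframe inspection 242 days ago vs limit 365 → met
6. operations manual absent → not met
7. pre-flight checklist present → met
8. Part 107 recurrent training 506 days ago vs limit 365 → not met
Not met: 2, 3, 6, 8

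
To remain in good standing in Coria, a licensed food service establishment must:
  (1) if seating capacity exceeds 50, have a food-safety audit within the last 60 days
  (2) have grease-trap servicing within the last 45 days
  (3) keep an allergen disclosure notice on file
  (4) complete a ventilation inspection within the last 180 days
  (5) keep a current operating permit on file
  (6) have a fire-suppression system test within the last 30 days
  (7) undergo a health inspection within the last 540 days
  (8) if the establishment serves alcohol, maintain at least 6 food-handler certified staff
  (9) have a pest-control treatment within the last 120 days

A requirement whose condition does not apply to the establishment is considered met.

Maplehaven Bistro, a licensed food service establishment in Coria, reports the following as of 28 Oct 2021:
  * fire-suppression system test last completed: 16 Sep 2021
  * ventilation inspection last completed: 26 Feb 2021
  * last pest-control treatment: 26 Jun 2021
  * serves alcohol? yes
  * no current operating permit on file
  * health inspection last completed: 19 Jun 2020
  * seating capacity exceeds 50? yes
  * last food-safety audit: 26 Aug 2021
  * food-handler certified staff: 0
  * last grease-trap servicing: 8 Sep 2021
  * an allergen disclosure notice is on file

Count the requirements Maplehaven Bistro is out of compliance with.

1. condition 'seating capacity exceeds 50' holds; food-safety audit 63 days ago vs limit 60 → not met
2. grease-trap servicing 50 days ago vs limit 45 → not met
3. allergen disclosure notice present → met
4. ventilation inspection 244 days ago vs limit 180 → not met
5. current operating permit absent → not met
6. fire-suppression system test 42 days ago vs limit 30 → not met
7. health inspection 496 days ago vs limit 540 → met
8. condition 'serves alcohol' holds; food-handler certified staff 0 < 6 → not met
9. pest-control treatment 124 days ago vs limit 120 → not met
Not met: 7 of 9

7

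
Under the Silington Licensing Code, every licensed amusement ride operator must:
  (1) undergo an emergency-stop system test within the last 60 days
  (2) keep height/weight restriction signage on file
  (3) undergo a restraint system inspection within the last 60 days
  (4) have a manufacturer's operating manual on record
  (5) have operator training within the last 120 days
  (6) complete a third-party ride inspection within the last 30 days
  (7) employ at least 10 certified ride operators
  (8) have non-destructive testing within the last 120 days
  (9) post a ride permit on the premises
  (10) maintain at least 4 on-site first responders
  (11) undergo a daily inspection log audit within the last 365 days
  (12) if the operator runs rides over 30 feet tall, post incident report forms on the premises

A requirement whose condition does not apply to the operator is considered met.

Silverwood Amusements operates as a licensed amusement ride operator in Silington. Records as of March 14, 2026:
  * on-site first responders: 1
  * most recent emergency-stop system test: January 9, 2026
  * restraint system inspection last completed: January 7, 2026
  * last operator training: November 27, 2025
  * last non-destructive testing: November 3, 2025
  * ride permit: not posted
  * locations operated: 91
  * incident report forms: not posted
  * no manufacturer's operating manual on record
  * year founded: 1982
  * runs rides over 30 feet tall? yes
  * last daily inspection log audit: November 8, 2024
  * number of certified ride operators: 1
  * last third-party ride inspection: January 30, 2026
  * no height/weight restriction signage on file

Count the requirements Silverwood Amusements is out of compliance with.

1. emergency-stop system test 64 days ago vs limit 60 → not met
2. height/weight restriction signage absent → not met
3. restraint system inspection 66 days ago vs limit 60 → not met
4. manufacturer's operating manual absent → not met
5. operator training 107 days ago vs limit 120 → met
6. third-party ride inspection 43 days ago vs limit 30 → not met
7. certified ride operators 1 < 10 → not met
8. non-destructive testing 131 days ago vs limit 120 → not met
9. ride permit absent → not met
10. on-site first responders 1 < 4 → not met
11. daily inspection log audit 491 days ago vs limit 365 → not met
12. condition 'runs rides over 30 feet tall' holds; incident report forms absent → not met
Not met: 11 of 12

11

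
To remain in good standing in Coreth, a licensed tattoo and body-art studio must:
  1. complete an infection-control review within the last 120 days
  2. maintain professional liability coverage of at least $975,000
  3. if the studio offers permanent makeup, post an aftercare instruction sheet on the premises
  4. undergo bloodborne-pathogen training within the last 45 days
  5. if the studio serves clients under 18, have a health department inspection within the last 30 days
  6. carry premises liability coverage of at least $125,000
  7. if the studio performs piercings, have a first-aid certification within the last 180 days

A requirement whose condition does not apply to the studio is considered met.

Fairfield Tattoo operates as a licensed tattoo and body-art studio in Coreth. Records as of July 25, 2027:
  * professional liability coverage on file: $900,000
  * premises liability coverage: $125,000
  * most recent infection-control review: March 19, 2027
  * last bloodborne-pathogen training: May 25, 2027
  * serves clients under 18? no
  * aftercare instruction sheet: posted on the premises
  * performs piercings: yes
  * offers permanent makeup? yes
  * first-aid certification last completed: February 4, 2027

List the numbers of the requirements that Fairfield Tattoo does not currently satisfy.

1. infection-control review 128 days ago vs limit 120 → not met
2. professional liability coverage $900,000 < $975,000 → not met
3. condition 'offers permanent makeup' holds; aftercare instruction sheet present → met
4. bloodborne-pathogen training 61 days ago vs limit 45 → not met
5. condition 'serves clients under 18' does not hold → requirement n/a → met
6. premises liability coverage $125,000 ≥ $125,000 → met
7. condition 'performs piercings' holds; first-aid certification 171 days ago vs limit 180 → met
Not met: 1, 2, 4

1, 2, 4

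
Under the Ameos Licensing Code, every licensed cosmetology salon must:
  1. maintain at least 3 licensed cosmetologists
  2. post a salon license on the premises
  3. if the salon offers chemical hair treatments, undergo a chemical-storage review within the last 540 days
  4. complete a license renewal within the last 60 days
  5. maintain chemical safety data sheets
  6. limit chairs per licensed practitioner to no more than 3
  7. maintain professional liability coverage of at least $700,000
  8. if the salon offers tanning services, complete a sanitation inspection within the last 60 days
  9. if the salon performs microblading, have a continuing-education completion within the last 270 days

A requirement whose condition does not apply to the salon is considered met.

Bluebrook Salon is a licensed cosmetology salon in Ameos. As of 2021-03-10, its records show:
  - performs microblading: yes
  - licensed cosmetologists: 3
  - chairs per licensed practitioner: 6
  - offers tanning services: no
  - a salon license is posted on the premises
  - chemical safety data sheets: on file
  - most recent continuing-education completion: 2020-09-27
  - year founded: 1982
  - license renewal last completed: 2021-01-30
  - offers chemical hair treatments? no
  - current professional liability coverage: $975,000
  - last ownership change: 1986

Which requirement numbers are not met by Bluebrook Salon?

6

1. licensed cosmetologists 3 ≥ 3 → met
2. salon license present → met
3. condition 'offers chemical hair treatments' does not hold → requirement n/a → met
4. license renewal 39 days ago vs limit 60 → met
5. chemical safety data sheets present → met
6. chairs per licensed practitioner 6 > 3 → not met
7. professional liability coverage $975,000 ≥ $700,000 → met
8. condition 'offers tanning services' does not hold → requirement n/a → met
9. condition 'performs microblading' holds; continuing-education completion 164 days ago vs limit 270 → met
Not met: 6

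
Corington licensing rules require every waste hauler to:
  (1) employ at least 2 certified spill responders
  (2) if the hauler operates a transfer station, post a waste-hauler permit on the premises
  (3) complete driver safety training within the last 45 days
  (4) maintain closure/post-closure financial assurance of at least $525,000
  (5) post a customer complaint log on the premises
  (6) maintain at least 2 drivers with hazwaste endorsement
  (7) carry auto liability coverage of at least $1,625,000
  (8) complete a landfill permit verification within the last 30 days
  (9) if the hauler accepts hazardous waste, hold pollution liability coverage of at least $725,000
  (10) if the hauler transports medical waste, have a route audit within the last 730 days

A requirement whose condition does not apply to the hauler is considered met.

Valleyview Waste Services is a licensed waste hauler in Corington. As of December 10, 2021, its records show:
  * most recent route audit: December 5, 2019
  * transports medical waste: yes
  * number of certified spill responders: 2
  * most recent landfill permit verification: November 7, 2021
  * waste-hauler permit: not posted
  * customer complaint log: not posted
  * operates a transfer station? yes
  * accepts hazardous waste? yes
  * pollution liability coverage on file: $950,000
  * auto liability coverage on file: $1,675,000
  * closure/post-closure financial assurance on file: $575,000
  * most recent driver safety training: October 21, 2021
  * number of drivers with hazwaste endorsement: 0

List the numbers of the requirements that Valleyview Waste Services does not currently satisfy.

2, 3, 5, 6, 8, 10

1. certified spill responders 2 ≥ 2 → met
2. condition 'operates a transfer station' holds; waste-hauler permit absent → not met
3. driver safety training 50 days ago vs limit 45 → not met
4. closure/post-closure financial assurance $575,000 ≥ $525,000 → met
5. customer complaint log absent → not met
6. drivers with hazwaste endorsement 0 < 2 → not met
7. auto liability coverage $1,675,000 ≥ $1,625,000 → met
8. landfill permit verification 33 days ago vs limit 30 → not met
9. condition 'accepts hazardous waste' holds; pollution liability coverage $950,000 ≥ $725,000 → met
10. condition 'transports medical waste' holds; route audit 736 days ago vs limit 730 → not met
Not met: 2, 3, 5, 6, 8, 10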